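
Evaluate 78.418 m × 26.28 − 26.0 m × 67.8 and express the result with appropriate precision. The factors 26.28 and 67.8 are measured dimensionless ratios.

78.418 × 26.28 = 2060.82504 → 2061 m (4 s.f., last digit at the 10^0 place).
26.0 × 67.8 = 1762.8 → 1.76 × 10^3 m (3 s.f., last digit at the 10^1 place).
Difference: 298.02504 m; keep the coarser place, 10^1.
Result: 3.0 × 10^2 m.

3.0 × 10^2 m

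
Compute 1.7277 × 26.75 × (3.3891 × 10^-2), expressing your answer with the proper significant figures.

1.7277 × 26.75 × (3.3891 × 10^-2) = 1.56630560872…
Multiplication/division keeps the fewest significant figures: 1.7277 → 5 s.f., 26.75 → 4 s.f., 3.3891 × 10^-2 → 5 s.f.; limit is 4.
Rounded to 4 significant figures: 1.566.

1.566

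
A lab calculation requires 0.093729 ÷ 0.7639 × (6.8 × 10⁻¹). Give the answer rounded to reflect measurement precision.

0.093729 ÷ 0.7639 × (6.8 × 10⁻¹) = 0.0834346380416…
Multiplication/division keeps the fewest significant figures: 0.093729 → 5 s.f., 0.7639 → 4 s.f., 6.8 × 10⁻¹ → 2 s.f.; limit is 2.
Rounded to 2 significant figures: 0.083.

0.083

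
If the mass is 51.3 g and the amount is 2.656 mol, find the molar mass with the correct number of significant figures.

molar mass = 51.3 g ÷ 2.656 mol = 19.3147590361… g/mol.
51.3 has 3 significant figures; 2.656 has 4.
Division/multiplication keeps the fewest: 3 significant figures.
Rounded: 19.3 g/mol.

19.3 g/mol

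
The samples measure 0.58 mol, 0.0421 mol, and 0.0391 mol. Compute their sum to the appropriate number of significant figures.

0.66 mol

0.58 mol + 0.0421 mol + 0.0391 mol = 0.6612 mol.
Addition/subtraction keeps the fewest decimal places: 0.58 → 2 decimal places, 0.0421 → 4 decimal places, 0.0391 → 4 decimal places; limit is 2.
Rounded to 2 decimal places: 0.66 mol.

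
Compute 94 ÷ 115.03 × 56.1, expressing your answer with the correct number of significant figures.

94 ÷ 115.03 × 56.1 = 45.8436929497…
Multiplication/division keeps the fewest significant figures: 94 → 2 s.f., 115.03 → 5 s.f., 56.1 → 3 s.f.; limit is 2.
Rounded to 2 significant figures: 46.

46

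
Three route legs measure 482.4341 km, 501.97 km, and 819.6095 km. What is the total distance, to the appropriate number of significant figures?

482.4341 km + 501.97 km + 819.6095 km = 1804.0136 km.
Addition/subtraction keeps the fewest decimal places: 482.4341 → 4 decimal places, 501.97 → 2 decimal places, 819.6095 → 4 decimal places; limit is 2.
Rounded to 2 decimal places: 1804.01 km.

1804.01 km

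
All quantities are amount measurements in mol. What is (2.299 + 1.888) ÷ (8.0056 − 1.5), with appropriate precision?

0.64

2.299 + 1.888 = 4.187, limited to 3 d.p. → 4 s.f.; 8.0056 − 1.5 = 6.5056, limited to 1 d.p. → 2 s.f.
Carrying full precision, 4.187 ÷ 6.5056 = 0.643599360551…; keep min(4, 2) = 2 s.f.
Rounded to 2 significant figures: 0.64.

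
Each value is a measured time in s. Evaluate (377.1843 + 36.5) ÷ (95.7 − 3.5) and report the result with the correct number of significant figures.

377.1843 + 36.5 = 413.6843, limited to 1 d.p. → 4 s.f.; 95.7 − 3.5 = 92.2, limited to 1 d.p. → 3 s.f.
Carrying full precision, 413.6843 ÷ 92.2 = 4.48681453362…; keep min(4, 3) = 3 s.f.
Rounded to 3 significant figures: 4.49.

4.49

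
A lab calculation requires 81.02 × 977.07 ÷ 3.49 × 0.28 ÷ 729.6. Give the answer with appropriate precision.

81.02 × 977.07 ÷ 3.49 × 0.28 ÷ 729.6 = 8.70493829174…
Multiplication/division keeps the fewest significant figures: 81.02 → 4 s.f., 977.07 → 5 s.f., 3.49 → 3 s.f., 0.28 → 2 s.f., 729.6 → 4 s.f.; limit is 2.
Rounded to 2 significant figures: 8.7.

8.7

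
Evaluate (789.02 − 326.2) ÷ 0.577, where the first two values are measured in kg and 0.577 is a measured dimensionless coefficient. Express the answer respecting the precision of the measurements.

802 kg

789.02 kg − 326.2 kg = 462.82 kg; the difference is limited to 1 decimal place (4 s.f.).
Carrying full precision, 462.82 ÷ 0.577 = 802.114384749… kg; 0.577 has 3 s.f., so the result keeps min(4, 3) = 3 s.f.
Rounded to 3 significant figures: 802 kg.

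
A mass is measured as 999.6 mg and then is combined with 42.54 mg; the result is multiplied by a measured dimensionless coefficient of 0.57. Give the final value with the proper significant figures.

999.6 mg + 42.54 mg = 1042.14 mg; the sum is limited to 1 decimal place (5 s.f.).
Carrying full precision, 1042.14 × 0.57 = 594.0198 mg; 0.57 has 2 s.f., so the result keeps min(5, 2) = 2 s.f.
Rounded to 2 significant figures: 5.9 × 10^2 mg.

5.9 × 10^2 mg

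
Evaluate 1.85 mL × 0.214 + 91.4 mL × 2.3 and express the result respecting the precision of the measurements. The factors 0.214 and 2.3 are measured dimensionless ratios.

1.85 × 0.214 = 0.3959 → 0.396 mL (3 s.f., last digit at the 10^-3 place).
91.4 × 2.3 = 210.22 → 2.1 × 10^2 mL (2 s.f., last digit at the 10^1 place).
Sum: 210.6159 mL; keep the coarser place, 10^1.
Result: 2.1 × 10^2 mL.

2.1 × 10^2 mL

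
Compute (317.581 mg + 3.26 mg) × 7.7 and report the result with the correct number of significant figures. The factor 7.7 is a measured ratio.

317.581 mg + 3.26 mg = 320.841 mg; the sum is limited to 2 decimal places (5 s.f.).
Carrying full precision, 320.841 × 7.7 = 2470.4757 mg; 7.7 has 2 s.f., so the result keeps min(5, 2) = 2 s.f.
Rounded to 2 significant figures: 2.5 × 10^3 mg.

2.5 × 10^3 mg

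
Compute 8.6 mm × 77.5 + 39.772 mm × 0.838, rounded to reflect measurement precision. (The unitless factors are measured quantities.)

8.6 × 77.5 = 666.5 → 6.7 × 10^2 mm (2 s.f., last digit at the 10^1 place).
39.772 × 0.838 = 33.328936 → 33.3 mm (3 s.f., last digit at the 10^-1 place).
Sum: 699.828936 mm; keep the coarser place, 10^1.
Result: 7.0 × 10^2 mm.

7.0 × 10^2 mm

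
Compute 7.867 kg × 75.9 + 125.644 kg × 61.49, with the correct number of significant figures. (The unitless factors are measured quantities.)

7.867 × 75.9 = 597.1053 → 597 kg (3 s.f., last digit at the 10^0 place).
125.644 × 61.49 = 7725.84956 → 7726 kg (4 s.f., last digit at the 10^0 place).
Sum: 8322.95486 kg; keep the coarser place, 10^0.
Result: 8323 kg.

8323 kg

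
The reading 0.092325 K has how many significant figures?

5

0.092325: leading zeros are not significant.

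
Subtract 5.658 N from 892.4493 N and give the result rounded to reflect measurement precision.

886.791 N

892.4493 N − 5.658 N = 886.7913 N.
Addition/subtraction keeps the fewest decimal places: 892.4493 → 4 decimal places, 5.658 → 3 decimal places; limit is 3.
Rounded to 3 decimal places: 886.791 N.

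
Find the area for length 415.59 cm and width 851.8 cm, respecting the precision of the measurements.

area = 415.59 cm × 851.8 cm = 353999.562 cm².
415.59 has 5 significant figures; 851.8 has 4.
Division/multiplication keeps the fewest: 4 significant figures.
Rounded: 3.540 × 10^5 cm².

3.540 × 10^5 cm²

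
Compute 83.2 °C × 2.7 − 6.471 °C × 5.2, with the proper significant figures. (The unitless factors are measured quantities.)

1.9 × 10² °C

83.2 × 2.7 = 224.64 → 2.2 × 10² °C (2 s.f., last digit at the 10^1 place).
6.471 × 5.2 = 33.6492 → 34 °C (2 s.f., last digit at the 10^0 place).
Difference: 190.9908 °C; keep the coarser place, 10^1.
Result: 1.9 × 10² °C.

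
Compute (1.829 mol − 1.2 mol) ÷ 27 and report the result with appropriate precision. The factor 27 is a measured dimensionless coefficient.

0.02 mol

1.829 mol − 1.2 mol = 0.629 mol; the difference is limited to 1 decimal place (1 s.f.).
Carrying full precision, 0.629 ÷ 27 = 0.0232962962963… mol; 27 has 2 s.f., so the result keeps min(1, 2) = 1 s.f.
Rounded to 1 significant figure: 0.02 mol.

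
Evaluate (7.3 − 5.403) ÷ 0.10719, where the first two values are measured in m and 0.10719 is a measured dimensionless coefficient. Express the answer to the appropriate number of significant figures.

7.3 m − 5.403 m = 1.897 m; the difference is limited to 1 decimal place (2 s.f.).
Carrying full precision, 1.897 ÷ 0.10719 = 17.6975464129… m; 0.10719 has 5 s.f., so the result keeps min(2, 5) = 2 s.f.
Rounded to 2 significant figures: 18 m.

18 m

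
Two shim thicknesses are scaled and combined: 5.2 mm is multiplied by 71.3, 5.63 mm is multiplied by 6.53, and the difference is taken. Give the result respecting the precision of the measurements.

5.2 × 71.3 = 370.76 → 3.7 × 10² mm (2 s.f., last digit at the 10^1 place).
5.63 × 6.53 = 36.7639 → 36.8 mm (3 s.f., last digit at the 10^-1 place).
Difference: 333.9961 mm; keep the coarser place, 10^1.
Result: 3.3 × 10² mm.

3.3 × 10² mm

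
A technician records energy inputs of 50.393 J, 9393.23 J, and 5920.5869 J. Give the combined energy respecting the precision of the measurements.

50.393 J + 9393.23 J + 5920.5869 J = 15364.2099 J.
Addition/subtraction keeps the fewest decimal places: 50.393 → 3 decimal places, 9393.23 → 2 decimal places, 5920.5869 → 4 decimal places; limit is 2.
Rounded to 2 decimal places: 15364.21 J.

15364.21 J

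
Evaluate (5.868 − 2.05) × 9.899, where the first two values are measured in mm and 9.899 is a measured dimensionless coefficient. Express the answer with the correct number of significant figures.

5.868 mm − 2.05 mm = 3.818 mm; the difference is limited to 2 decimal places (3 s.f.).
Carrying full precision, 3.818 × 9.899 = 37.794382 mm; 9.899 has 4 s.f., so the result keeps min(3, 4) = 3 s.f.
Rounded to 3 significant figures: 37.8 mm.

37.8 mm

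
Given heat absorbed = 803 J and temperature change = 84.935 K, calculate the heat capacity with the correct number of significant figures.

heat capacity = 803 J ÷ 84.935 K = 9.45428857362… J/K.
803 has 3 significant figures; 84.935 has 5.
Division/multiplication keeps the fewest: 3 significant figures.
Rounded: 9.45 J/K.

9.45 J/K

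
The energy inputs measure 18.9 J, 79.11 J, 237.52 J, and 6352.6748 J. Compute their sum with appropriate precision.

6688.2 J

18.9 J + 79.11 J + 237.52 J + 6352.6748 J = 6688.2048 J.
Addition/subtraction keeps the fewest decimal places: 18.9 → 1 decimal place, 79.11 → 2 decimal places, 237.52 → 2 decimal places, 6352.6748 → 4 decimal places; limit is 1.
Rounded to 1 decimal place: 6688.2 J.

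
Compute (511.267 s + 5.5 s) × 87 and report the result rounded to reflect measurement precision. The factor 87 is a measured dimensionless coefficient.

4.5 × 10^4 s

511.267 s + 5.5 s = 516.767 s; the sum is limited to 1 decimal place (4 s.f.).
Carrying full precision, 516.767 × 87 = 44958.729 s; 87 has 2 s.f., so the result keeps min(4, 2) = 2 s.f.
Rounded to 2 significant figures: 4.5 × 10^4 s.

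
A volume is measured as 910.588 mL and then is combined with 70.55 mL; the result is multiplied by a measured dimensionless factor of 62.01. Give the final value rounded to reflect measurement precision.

6.084 × 10^4 mL

910.588 mL + 70.55 mL = 981.138 mL; the sum is limited to 2 decimal places (5 s.f.).
Carrying full precision, 981.138 × 62.01 = 60840.36738 mL; 62.01 has 4 s.f., so the result keeps min(5, 4) = 4 s.f.
Rounded to 4 significant figures: 6.084 × 10^4 mL.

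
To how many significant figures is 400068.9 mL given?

400068.9: zeros between nonzero digits are significant.

7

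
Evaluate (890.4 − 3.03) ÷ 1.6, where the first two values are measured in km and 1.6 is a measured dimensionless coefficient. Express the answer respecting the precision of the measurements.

5.5 × 10² km

890.4 km − 3.03 km = 887.37 km; the difference is limited to 1 decimal place (4 s.f.).
Carrying full precision, 887.37 ÷ 1.6 = 554.60625 km; 1.6 has 2 s.f., so the result keeps min(4, 2) = 2 s.f.
Rounded to 2 significant figures: 5.5 × 10² km.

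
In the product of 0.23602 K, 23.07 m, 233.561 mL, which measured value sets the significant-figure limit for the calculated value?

23.07 m

0.23602 K → 5 s.f.; 23.07 m → 4 s.f.; 233.561 mL → 6 s.f.
The fewest is 4 significant figures, from 23.07 m.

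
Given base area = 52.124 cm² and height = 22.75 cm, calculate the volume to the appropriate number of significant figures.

volume = 52.124 cm² × 22.75 cm = 1185.821 cm³.
52.124 has 5 significant figures; 22.75 has 4.
Division/multiplication keeps the fewest: 4 significant figures.
Rounded: 1186 cm³.

1186 cm³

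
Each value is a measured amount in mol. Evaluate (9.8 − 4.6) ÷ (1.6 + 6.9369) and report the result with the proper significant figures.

9.8 − 4.6 = 5.2, limited to 1 d.p. → 2 s.f.; 1.6 + 6.9369 = 8.5369, limited to 1 d.p. → 2 s.f.
Carrying full precision, 5.2 ÷ 8.5369 = 0.609120406705…; keep min(2, 2) = 2 s.f.
Rounded to 2 significant figures: 6.1 × 10⁻¹.

6.1 × 10⁻¹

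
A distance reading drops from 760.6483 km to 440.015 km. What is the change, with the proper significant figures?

320.633 km

760.6483 km − 440.015 km = 320.6333 km.
Addition/subtraction keeps the fewest decimal places: 760.6483 → 4 decimal places, 440.015 → 3 decimal places; limit is 3.
Rounded to 3 decimal places: 320.633 km.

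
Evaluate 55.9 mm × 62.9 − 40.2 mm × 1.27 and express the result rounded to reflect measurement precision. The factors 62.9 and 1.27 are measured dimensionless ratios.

3.47 × 10^3 mm

55.9 × 62.9 = 3516.11 → 3.52 × 10^3 mm (3 s.f., last digit at the 10^1 place).
40.2 × 1.27 = 51.054 → 51.1 mm (3 s.f., last digit at the 10^-1 place).
Difference: 3465.056 mm; keep the coarser place, 10^1.
Result: 3.47 × 10^3 mm.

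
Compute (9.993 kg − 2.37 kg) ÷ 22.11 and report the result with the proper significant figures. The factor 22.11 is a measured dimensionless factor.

9.993 kg − 2.37 kg = 7.623 kg; the difference is limited to 2 decimal places (3 s.f.).
Carrying full precision, 7.623 ÷ 22.11 = 0.344776119403… kg; 22.11 has 4 s.f., so the result keeps min(3, 4) = 3 s.f.
Rounded to 3 significant figures: 0.345 kg.

0.345 kg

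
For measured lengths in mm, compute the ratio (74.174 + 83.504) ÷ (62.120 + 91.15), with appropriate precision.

74.174 + 83.504 = 157.678, limited to 3 d.p. → 6 s.f.; 62.120 + 91.15 = 153.270, limited to 2 d.p. → 5 s.f.
Carrying full precision, 157.678 ÷ 153.270 = 1.0287597051…; keep min(6, 5) = 5 s.f.
Rounded to 5 significant figures: 1.0288.

1.0288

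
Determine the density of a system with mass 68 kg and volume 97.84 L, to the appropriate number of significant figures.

0.70 kg/L

density = 68 kg ÷ 97.84 L = 0.695012264922… kg/L.
68 has 2 significant figures; 97.84 has 4.
Division/multiplication keeps the fewest: 2 significant figures.
Rounded: 0.70 kg/L.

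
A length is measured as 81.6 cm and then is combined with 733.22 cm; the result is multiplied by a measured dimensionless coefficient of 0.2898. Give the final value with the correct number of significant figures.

236.1 cm

81.6 cm + 733.22 cm = 814.82 cm; the sum is limited to 1 decimal place (4 s.f.).
Carrying full precision, 814.82 × 0.2898 = 236.134836 cm; 0.2898 has 4 s.f., so the result keeps min(4, 4) = 4 s.f.
Rounded to 4 significant figures: 236.1 cm.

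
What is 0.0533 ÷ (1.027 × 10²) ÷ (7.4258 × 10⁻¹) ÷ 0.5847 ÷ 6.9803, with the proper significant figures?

1.71 × 10⁻⁴

0.0533 ÷ (1.027 × 10²) ÷ (7.4258 × 10⁻¹) ÷ 0.5847 ÷ 6.9803 = 0.000171240440079…
Multiplication/division keeps the fewest significant figures: 0.0533 → 3 s.f., 1.027 × 10² → 4 s.f., 7.4258 × 10⁻¹ → 5 s.f., 0.5847 → 4 s.f., 6.9803 → 5 s.f.; limit is 3.
Rounded to 3 significant figures: 1.71 × 10⁻⁴.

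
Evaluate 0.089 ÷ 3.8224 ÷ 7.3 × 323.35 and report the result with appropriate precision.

0.089 ÷ 3.8224 ÷ 7.3 × 323.35 = 1.03134479091…
Multiplication/division keeps the fewest significant figures: 0.089 → 2 s.f., 3.8224 → 5 s.f., 7.3 → 2 s.f., 323.35 → 5 s.f.; limit is 2.
Rounded to 2 significant figures: 1.0.

1.0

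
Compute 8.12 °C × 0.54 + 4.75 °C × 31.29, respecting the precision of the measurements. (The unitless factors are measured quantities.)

8.12 × 0.54 = 4.3848 → 4.4 °C (2 s.f., last digit at the 10^-1 place).
4.75 × 31.29 = 148.6275 → 1.49 × 10² °C (3 s.f., last digit at the 10^0 place).
Sum: 153.0123 °C; keep the coarser place, 10^0.
Result: 153 °C.

153 °C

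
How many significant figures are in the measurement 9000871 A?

9000871: zeros between nonzero digits are significant.

7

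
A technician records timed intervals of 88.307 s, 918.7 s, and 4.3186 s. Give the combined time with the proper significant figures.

1011.3 s

88.307 s + 918.7 s + 4.3186 s = 1011.3256 s.
Addition/subtraction keeps the fewest decimal places: 88.307 → 3 decimal places, 918.7 → 1 decimal place, 4.3186 → 4 decimal places; limit is 1.
Rounded to 1 decimal place: 1011.3 s.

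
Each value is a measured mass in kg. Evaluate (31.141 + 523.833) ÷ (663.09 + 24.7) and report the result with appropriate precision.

31.141 + 523.833 = 554.974, limited to 3 d.p. → 6 s.f.; 663.09 + 24.7 = 687.79, limited to 1 d.p. → 4 s.f.
Carrying full precision, 554.974 ÷ 687.79 = 0.8068945463…; keep min(6, 4) = 4 s.f.
Rounded to 4 significant figures: 0.8069.

0.8069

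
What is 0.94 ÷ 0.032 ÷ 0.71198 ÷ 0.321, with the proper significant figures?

0.94 ÷ 0.032 ÷ 0.71198 ÷ 0.321 = 128.530160154…
Multiplication/division keeps the fewest significant figures: 0.94 → 2 s.f., 0.032 → 2 s.f., 0.71198 → 5 s.f., 0.321 → 3 s.f.; limit is 2.
Rounded to 2 significant figures: 1.3 × 10^2.

1.3 × 10^2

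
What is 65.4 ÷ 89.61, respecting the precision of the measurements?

65.4 ÷ 89.61 = 0.729829260127…
Multiplication/division keeps the fewest significant figures: 65.4 → 3 s.f., 89.61 → 4 s.f.; limit is 3.
Rounded to 3 significant figures: 7.30 × 10^-1.

7.30 × 10^-1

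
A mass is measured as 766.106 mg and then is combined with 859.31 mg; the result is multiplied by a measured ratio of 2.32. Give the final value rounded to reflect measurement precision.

766.106 mg + 859.31 mg = 1625.416 mg; the sum is limited to 2 decimal places (6 s.f.).
Carrying full precision, 1625.416 × 2.32 = 3770.96512 mg; 2.32 has 3 s.f., so the result keeps min(6, 3) = 3 s.f.
Rounded to 3 significant figures: 3.77 × 10^3 mg.

3.77 × 10^3 mg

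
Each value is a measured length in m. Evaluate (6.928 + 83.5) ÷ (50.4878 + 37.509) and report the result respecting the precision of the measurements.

6.928 + 83.5 = 90.428, limited to 1 d.p. → 3 s.f.; 50.4878 + 37.509 = 87.9968, limited to 3 d.p. → 5 s.f.
Carrying full precision, 90.428 ÷ 87.9968 = 1.02762827739…; keep min(3, 5) = 3 s.f.
Rounded to 3 significant figures: 1.03.

1.03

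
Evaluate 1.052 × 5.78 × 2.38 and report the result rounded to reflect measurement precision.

1.052 × 5.78 × 2.38 = 14.4717328
Multiplication/division keeps the fewest significant figures: 1.052 → 4 s.f., 5.78 → 3 s.f., 2.38 → 3 s.f.; limit is 3.
Rounded to 3 significant figures: 14.5.

14.5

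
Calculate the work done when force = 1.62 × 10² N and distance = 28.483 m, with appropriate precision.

work done = 1.62 × 10² N × 28.483 m = 4614.246 J.
1.62 × 10² has 3 significant figures; 28.483 has 5.
Division/multiplication keeps the fewest: 3 significant figures.
Rounded: 4.61 × 10³ J.

4.61 × 10³ J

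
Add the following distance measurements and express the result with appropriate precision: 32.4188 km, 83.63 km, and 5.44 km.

32.4188 km + 83.63 km + 5.44 km = 121.4888 km.
Addition/subtraction keeps the fewest decimal places: 32.4188 → 4 decimal places, 83.63 → 2 decimal places, 5.44 → 2 decimal places; limit is 2.
Rounded to 2 decimal places: 121.49 km.

121.49 km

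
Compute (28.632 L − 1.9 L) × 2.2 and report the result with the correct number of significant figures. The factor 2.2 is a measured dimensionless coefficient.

28.632 L − 1.9 L = 26.732 L; the difference is limited to 1 decimal place (3 s.f.).
Carrying full precision, 26.732 × 2.2 = 58.8104 L; 2.2 has 2 s.f., so the result keeps min(3, 2) = 2 s.f.
Rounded to 2 significant figures: 59 L.

59 L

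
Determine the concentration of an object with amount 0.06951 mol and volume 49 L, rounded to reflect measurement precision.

0.0014 mol/L

concentration = 0.06951 mol ÷ 49 L = 0.00141857142857… mol/L.
0.06951 has 4 significant figures; 49 has 2.
Division/multiplication keeps the fewest: 2 significant figures.
Rounded: 0.0014 mol/L.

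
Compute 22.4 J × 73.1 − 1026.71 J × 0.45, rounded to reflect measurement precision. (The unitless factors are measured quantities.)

1.18 × 10^3 J

22.4 × 73.1 = 1637.44 → 1.64 × 10^3 J (3 s.f., last digit at the 10^1 place).
1026.71 × 0.45 = 462.0195 → 4.6 × 10^2 J (2 s.f., last digit at the 10^1 place).
Difference: 1175.4205 J; keep the coarser place, 10^1.
Result: 1.18 × 10^3 J.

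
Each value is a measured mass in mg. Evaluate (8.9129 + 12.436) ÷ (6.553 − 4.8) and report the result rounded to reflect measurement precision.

8.9129 + 12.436 = 21.3489, limited to 3 d.p. → 5 s.f.; 6.553 − 4.8 = 1.753, limited to 1 d.p. → 2 s.f.
Carrying full precision, 21.3489 ÷ 1.753 = 12.1784940103…; keep min(5, 2) = 2 s.f.
Rounded to 2 significant figures: 12.

12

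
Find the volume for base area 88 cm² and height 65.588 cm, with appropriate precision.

volume = 88 cm² × 65.588 cm = 5771.744 cm³.
88 has 2 significant figures; 65.588 has 5.
Division/multiplication keeps the fewest: 2 significant figures.
Rounded: 5.8 × 10³ cm³.

5.8 × 10³ cm³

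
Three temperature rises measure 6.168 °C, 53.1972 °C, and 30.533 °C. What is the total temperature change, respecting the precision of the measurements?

6.168 °C + 53.1972 °C + 30.533 °C = 89.8982 °C.
Addition/subtraction keeps the fewest decimal places: 6.168 → 3 decimal places, 53.1972 → 4 decimal places, 30.533 → 3 decimal places; limit is 3.
Rounded to 3 decimal places: 89.898 °C.

89.898 °C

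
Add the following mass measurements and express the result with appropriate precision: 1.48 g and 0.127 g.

1.48 g + 0.127 g = 1.607 g.
Addition/subtraction keeps the fewest decimal places: 1.48 → 2 decimal places, 0.127 → 3 decimal places; limit is 2.
Rounded to 2 decimal places: 1.61 g.

1.61 g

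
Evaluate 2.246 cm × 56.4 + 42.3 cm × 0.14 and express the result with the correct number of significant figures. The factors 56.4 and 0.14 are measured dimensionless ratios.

133 cm

2.246 × 56.4 = 126.6744 → 127 cm (3 s.f., last digit at the 10^0 place).
42.3 × 0.14 = 5.922 → 5.9 cm (2 s.f., last digit at the 10^-1 place).
Sum: 132.5964 cm; keep the coarser place, 10^0.
Result: 133 cm.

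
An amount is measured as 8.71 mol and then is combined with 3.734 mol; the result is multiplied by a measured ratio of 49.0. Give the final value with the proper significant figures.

8.71 mol + 3.734 mol = 12.444 mol; the sum is limited to 2 decimal places (4 s.f.).
Carrying full precision, 12.444 × 49.0 = 609.756 mol; 49.0 has 3 s.f., so the result keeps min(4, 3) = 3 s.f.
Rounded to 3 significant figures: 6.10 × 10² mol.

6.10 × 10² mol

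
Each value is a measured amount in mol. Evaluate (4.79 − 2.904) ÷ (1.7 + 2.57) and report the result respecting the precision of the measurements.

4.79 − 2.904 = 1.886, limited to 2 d.p. → 3 s.f.; 1.7 + 2.57 = 4.27, limited to 1 d.p. → 2 s.f.
Carrying full precision, 1.886 ÷ 4.27 = 0.44168618267…; keep min(3, 2) = 2 s.f.
Rounded to 2 significant figures: 4.4 × 10⁻¹.

4.4 × 10⁻¹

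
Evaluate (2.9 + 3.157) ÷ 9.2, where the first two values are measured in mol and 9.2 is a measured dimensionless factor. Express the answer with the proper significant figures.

6.6 × 10^-1 mol

2.9 mol + 3.157 mol = 6.057 mol; the sum is limited to 1 decimal place (2 s.f.).
Carrying full precision, 6.057 ÷ 9.2 = 0.658369565217… mol; 9.2 has 2 s.f., so the result keeps min(2, 2) = 2 s.f.
Rounded to 2 significant figures: 6.6 × 10^-1 mol.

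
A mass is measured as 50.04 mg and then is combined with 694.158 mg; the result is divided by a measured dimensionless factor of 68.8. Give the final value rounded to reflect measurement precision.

50.04 mg + 694.158 mg = 744.198 mg; the sum is limited to 2 decimal places (5 s.f.).
Carrying full precision, 744.198 ÷ 68.8 = 10.8168313953… mg; 68.8 has 3 s.f., so the result keeps min(5, 3) = 3 s.f.
Rounded to 3 significant figures: 10.8 mg.

10.8 mg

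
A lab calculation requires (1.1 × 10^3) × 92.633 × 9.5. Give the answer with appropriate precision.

(1.1 × 10^3) × 92.633 × 9.5 = 968014.85
Multiplication/division keeps the fewest significant figures: 1.1 × 10^3 → 2 s.f., 92.633 → 5 s.f., 9.5 → 2 s.f.; limit is 2.
Rounded to 2 significant figures: 9.7 × 10^5.

9.7 × 10^5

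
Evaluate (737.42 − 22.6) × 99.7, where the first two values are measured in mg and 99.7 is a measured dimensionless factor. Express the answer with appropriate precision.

7.13 × 10⁴ mg

737.42 mg − 22.6 mg = 714.82 mg; the difference is limited to 1 decimal place (4 s.f.).
Carrying full precision, 714.82 × 99.7 = 71267.554 mg; 99.7 has 3 s.f., so the result keeps min(4, 3) = 3 s.f.
Rounded to 3 significant figures: 7.13 × 10⁴ mg.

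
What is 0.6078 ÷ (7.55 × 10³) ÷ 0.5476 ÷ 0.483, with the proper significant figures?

0.6078 ÷ (7.55 × 10³) ÷ 0.5476 ÷ 0.483 = 0.000304370931837…
Multiplication/division keeps the fewest significant figures: 0.6078 → 4 s.f., 7.55 × 10³ → 3 s.f., 0.5476 → 4 s.f., 0.483 → 3 s.f.; limit is 3.
Rounded to 3 significant figures: 3.04 × 10⁻⁴.

3.04 × 10⁻⁴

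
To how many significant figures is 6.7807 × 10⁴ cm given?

5

6.7807 × 10⁴: in scientific notation every digit of the coefficient is significant.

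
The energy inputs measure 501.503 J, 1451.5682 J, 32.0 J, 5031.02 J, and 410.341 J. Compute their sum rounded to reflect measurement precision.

7426.4 J

501.503 J + 1451.5682 J + 32.0 J + 5031.02 J + 410.341 J = 7426.4322 J.
Addition/subtraction keeps the fewest decimal places: 501.503 → 3 decimal places, 1451.5682 → 4 decimal places, 32.0 → 1 decimal place, 5031.02 → 2 decimal places, 410.341 → 3 decimal places; limit is 1.
Rounded to 1 decimal place: 7426.4 J.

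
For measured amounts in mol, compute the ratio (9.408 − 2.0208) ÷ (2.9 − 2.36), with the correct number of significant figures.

1 × 10^1

9.408 − 2.0208 = 7.3872, limited to 3 d.p. → 4 s.f.; 2.9 − 2.36 = 0.54, limited to 1 d.p. → 1 s.f.
Carrying full precision, 7.3872 ÷ 0.54 = 13.68; keep min(4, 1) = 1 s.f.
Rounded to 1 significant figure: 1 × 10^1.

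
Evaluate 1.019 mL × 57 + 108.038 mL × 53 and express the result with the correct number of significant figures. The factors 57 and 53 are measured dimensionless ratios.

1.019 × 57 = 58.083 → 58 mL (2 s.f., last digit at the 10^0 place).
108.038 × 53 = 5726.014 → 5.7 × 10^3 mL (2 s.f., last digit at the 10^2 place).
Sum: 5784.097 mL; keep the coarser place, 10^2.
Result: 5.8 × 10^3 mL.

5.8 × 10^3 mL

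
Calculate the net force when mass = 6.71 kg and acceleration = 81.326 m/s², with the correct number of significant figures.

net force = 6.71 kg × 81.326 m/s² = 545.69746 N.
6.71 has 3 significant figures; 81.326 has 5.
Division/multiplication keeps the fewest: 3 significant figures.
Rounded: 546 N.

546 N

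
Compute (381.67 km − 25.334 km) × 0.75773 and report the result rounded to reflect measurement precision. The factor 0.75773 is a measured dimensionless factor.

270.01 km

381.67 km − 25.334 km = 356.336 km; the difference is limited to 2 decimal places (5 s.f.).
Carrying full precision, 356.336 × 0.75773 = 270.00647728 km; 0.75773 has 5 s.f., so the result keeps min(5, 5) = 5 s.f.
Rounded to 5 significant figures: 270.01 km.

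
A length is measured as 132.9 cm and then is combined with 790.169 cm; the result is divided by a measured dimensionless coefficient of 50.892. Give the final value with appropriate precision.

18.14 cm

132.9 cm + 790.169 cm = 923.069 cm; the sum is limited to 1 decimal place (4 s.f.).
Carrying full precision, 923.069 ÷ 50.892 = 18.1378016191… cm; 50.892 has 5 s.f., so the result keeps min(4, 5) = 4 s.f.
Rounded to 4 significant figures: 18.14 cm.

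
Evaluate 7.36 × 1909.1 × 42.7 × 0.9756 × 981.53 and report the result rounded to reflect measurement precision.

7.36 × 1909.1 × 42.7 × 0.9756 × 981.53 = 574526065.422…
Multiplication/division keeps the fewest significant figures: 7.36 → 3 s.f., 1909.1 → 5 s.f., 42.7 → 3 s.f., 0.9756 → 4 s.f., 981.53 → 5 s.f.; limit is 3.
Rounded to 3 significant figures: 5.75 × 10⁸.

5.75 × 10⁸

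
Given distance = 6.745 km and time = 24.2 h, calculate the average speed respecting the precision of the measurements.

0.279 km/h

average speed = 6.745 km ÷ 24.2 h = 0.278719008264… km/h.
6.745 has 4 significant figures; 24.2 has 3.
Division/multiplication keeps the fewest: 3 significant figures.
Rounded: 0.279 km/h.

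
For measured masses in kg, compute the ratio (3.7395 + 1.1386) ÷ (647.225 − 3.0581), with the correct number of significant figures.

0.0075727

3.7395 + 1.1386 = 4.8781, limited to 4 d.p. → 5 s.f.; 647.225 − 3.0581 = 644.1669, limited to 3 d.p. → 6 s.f.
Carrying full precision, 4.8781 ÷ 644.1669 = 0.00757272688181…; keep min(5, 6) = 5 s.f.
Rounded to 5 significant figures: 0.0075727.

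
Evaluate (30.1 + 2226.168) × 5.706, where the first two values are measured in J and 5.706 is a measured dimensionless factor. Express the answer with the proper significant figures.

30.1 J + 2226.168 J = 2256.268 J; the sum is limited to 1 decimal place (5 s.f.).
Carrying full precision, 2256.268 × 5.706 = 12874.265208 J; 5.706 has 4 s.f., so the result keeps min(5, 4) = 4 s.f.
Rounded to 4 significant figures: 1.287 × 10^4 J.

1.287 × 10^4 J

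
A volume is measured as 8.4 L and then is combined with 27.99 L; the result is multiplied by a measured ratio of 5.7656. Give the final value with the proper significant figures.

2.10 × 10^2 L

8.4 L + 27.99 L = 36.39 L; the sum is limited to 1 decimal place (3 s.f.).
Carrying full precision, 36.39 × 5.7656 = 209.810184 L; 5.7656 has 5 s.f., so the result keeps min(3, 5) = 3 s.f.
Rounded to 3 significant figures: 2.10 × 10^2 L.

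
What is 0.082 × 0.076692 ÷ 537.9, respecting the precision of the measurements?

0.082 × 0.076692 ÷ 537.9 = 0.0000116912883436…
Multiplication/division keeps the fewest significant figures: 0.082 → 2 s.f., 0.076692 → 5 s.f., 537.9 → 4 s.f.; limit is 2.
Rounded to 2 significant figures: 1.2 × 10⁻⁵.

1.2 × 10⁻⁵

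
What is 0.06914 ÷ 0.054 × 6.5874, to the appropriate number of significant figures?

8.4

0.06914 ÷ 0.054 × 6.5874 = 8.43431177778…
Multiplication/division keeps the fewest significant figures: 0.06914 → 4 s.f., 0.054 → 2 s.f., 6.5874 → 5 s.f.; limit is 2.
Rounded to 2 significant figures: 8.4.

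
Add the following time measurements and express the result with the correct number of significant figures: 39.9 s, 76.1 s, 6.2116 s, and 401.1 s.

39.9 s + 76.1 s + 6.2116 s + 401.1 s = 523.3116 s.
Addition/subtraction keeps the fewest decimal places: 39.9 → 1 decimal place, 76.1 → 1 decimal place, 6.2116 → 4 decimal places, 401.1 → 1 decimal place; limit is 1.
Rounded to 1 decimal place: 523.3 s.

523.3 s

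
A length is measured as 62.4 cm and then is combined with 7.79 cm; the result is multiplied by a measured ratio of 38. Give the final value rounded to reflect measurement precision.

2.7 × 10³ cm

62.4 cm + 7.79 cm = 70.19 cm; the sum is limited to 1 decimal place (3 s.f.).
Carrying full precision, 70.19 × 38 = 2667.22 cm; 38 has 2 s.f., so the result keeps min(3, 2) = 2 s.f.
Rounded to 2 significant figures: 2.7 × 10³ cm.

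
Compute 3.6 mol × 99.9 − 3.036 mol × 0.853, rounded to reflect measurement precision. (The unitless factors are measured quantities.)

3.6 × 99.9 = 359.64 → 3.6 × 10^2 mol (2 s.f., last digit at the 10^1 place).
3.036 × 0.853 = 2.589708 → 2.59 mol (3 s.f., last digit at the 10^-2 place).
Difference: 357.050292 mol; keep the coarser place, 10^1.
Result: 3.6 × 10^2 mol.

3.6 × 10^2 mol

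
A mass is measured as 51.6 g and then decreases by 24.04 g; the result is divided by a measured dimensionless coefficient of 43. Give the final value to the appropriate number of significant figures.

51.6 g − 24.04 g = 27.56 g; the difference is limited to 1 decimal place (3 s.f.).
Carrying full precision, 27.56 ÷ 43 = 0.640930232558… g; 43 has 2 s.f., so the result keeps min(3, 2) = 2 s.f.
Rounded to 2 significant figures: 0.64 g.

0.64 g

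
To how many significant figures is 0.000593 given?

3

0.000593: leading zeros are not significant.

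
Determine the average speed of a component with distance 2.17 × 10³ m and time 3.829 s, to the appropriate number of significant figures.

average speed = 2.17 × 10³ m ÷ 3.829 s = 566.727605119… m/s.
2.17 × 10³ has 3 significant figures; 3.829 has 4.
Division/multiplication keeps the fewest: 3 significant figures.
Rounded: 567 m/s.

567 m/s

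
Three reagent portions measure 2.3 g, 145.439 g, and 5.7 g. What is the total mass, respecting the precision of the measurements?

153.4 g

2.3 g + 145.439 g + 5.7 g = 153.439 g.
Addition/subtraction keeps the fewest decimal places: 2.3 → 1 decimal place, 145.439 → 3 decimal places, 5.7 → 1 decimal place; limit is 1.
Rounded to 1 decimal place: 153.4 g.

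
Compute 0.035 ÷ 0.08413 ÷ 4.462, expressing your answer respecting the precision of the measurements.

0.035 ÷ 0.08413 ÷ 4.462 = 0.0932368493553…
Multiplication/division keeps the fewest significant figures: 0.035 → 2 s.f., 0.08413 → 4 s.f., 4.462 → 4 s.f.; limit is 2.
Rounded to 2 significant figures: 0.093.

0.093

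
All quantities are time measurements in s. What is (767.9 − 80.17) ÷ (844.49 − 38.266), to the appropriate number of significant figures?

0.8530

767.9 − 80.17 = 687.73, limited to 1 d.p. → 4 s.f.; 844.49 − 38.266 = 806.224, limited to 2 d.p. → 5 s.f.
Carrying full precision, 687.73 ÷ 806.224 = 0.853025958046…; keep min(4, 5) = 4 s.f.
Rounded to 4 significant figures: 0.8530.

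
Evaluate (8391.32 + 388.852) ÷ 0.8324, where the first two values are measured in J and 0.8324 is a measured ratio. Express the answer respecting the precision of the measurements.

8391.32 J + 388.852 J = 8780.172 J; the sum is limited to 2 decimal places (6 s.f.).
Carrying full precision, 8780.172 ÷ 0.8324 = 10548.0201826… J; 0.8324 has 4 s.f., so the result keeps min(6, 4) = 4 s.f.
Rounded to 4 significant figures: 1.055 × 10⁴ J.

1.055 × 10⁴ J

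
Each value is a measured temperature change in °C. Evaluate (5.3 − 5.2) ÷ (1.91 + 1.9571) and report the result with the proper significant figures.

3 × 10⁻²

5.3 − 5.2 = 0.1, limited to 1 d.p. → 1 s.f.; 1.91 + 1.9571 = 3.8671, limited to 2 d.p. → 3 s.f.
Carrying full precision, 0.1 ÷ 3.8671 = 0.025859170955…; keep min(1, 3) = 1 s.f.
Rounded to 1 significant figure: 3 × 10⁻².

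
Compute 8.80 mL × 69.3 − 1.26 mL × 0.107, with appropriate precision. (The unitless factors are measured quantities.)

6.10 × 10² mL

8.80 × 69.3 = 609.84 → 6.10 × 10² mL (3 s.f., last digit at the 10^0 place).
1.26 × 0.107 = 0.13482 → 0.135 mL (3 s.f., last digit at the 10^-3 place).
Difference: 609.70518 mL; keep the coarser place, 10^0.
Result: 6.10 × 10² mL.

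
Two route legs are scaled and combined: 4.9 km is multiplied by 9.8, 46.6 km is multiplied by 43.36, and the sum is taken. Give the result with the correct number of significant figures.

2.07 × 10^3 km

4.9 × 9.8 = 48.02 → 48 km (2 s.f., last digit at the 10^0 place).
46.6 × 43.36 = 2020.576 → 2.02 × 10^3 km (3 s.f., last digit at the 10^1 place).
Sum: 2068.596 km; keep the coarser place, 10^1.
Result: 2.07 × 10^3 km.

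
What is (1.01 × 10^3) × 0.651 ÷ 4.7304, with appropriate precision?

(1.01 × 10^3) × 0.651 ÷ 4.7304 = 138.996702182…
Multiplication/division keeps the fewest significant figures: 1.01 × 10^3 → 3 s.f., 0.651 → 3 s.f., 4.7304 → 5 s.f.; limit is 3.
Rounded to 3 significant figures: 1.39 × 10^2.

1.39 × 10^2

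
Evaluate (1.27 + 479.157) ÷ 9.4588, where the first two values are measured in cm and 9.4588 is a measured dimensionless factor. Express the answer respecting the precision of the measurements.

1.27 cm + 479.157 cm = 480.427 cm; the sum is limited to 2 decimal places (5 s.f.).
Carrying full precision, 480.427 ÷ 9.4588 = 50.7915380387… cm; 9.4588 has 5 s.f., so the result keeps min(5, 5) = 5 s.f.
Rounded to 5 significant figures: 50.792 cm.

50.792 cm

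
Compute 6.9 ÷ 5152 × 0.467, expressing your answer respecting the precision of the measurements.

6.3 × 10⁻⁴

6.9 ÷ 5152 × 0.467 = 0.000625446428571…
Multiplication/division keeps the fewest significant figures: 6.9 → 2 s.f., 5152 → 4 s.f., 0.467 → 3 s.f.; limit is 2.
Rounded to 2 significant figures: 6.3 × 10⁻⁴.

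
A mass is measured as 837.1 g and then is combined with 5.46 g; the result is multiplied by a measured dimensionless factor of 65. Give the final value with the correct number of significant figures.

837.1 g + 5.46 g = 842.56 g; the sum is limited to 1 decimal place (4 s.f.).
Carrying full precision, 842.56 × 65 = 54766.4 g; 65 has 2 s.f., so the result keeps min(4, 2) = 2 s.f.
Rounded to 2 significant figures: 5.5 × 10^4 g.

5.5 × 10^4 g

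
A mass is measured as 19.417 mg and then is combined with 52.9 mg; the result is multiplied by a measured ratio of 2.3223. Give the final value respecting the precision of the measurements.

168 mg

19.417 mg + 52.9 mg = 72.317 mg; the sum is limited to 1 decimal place (3 s.f.).
Carrying full precision, 72.317 × 2.3223 = 167.9417691 mg; 2.3223 has 5 s.f., so the result keeps min(3, 5) = 3 s.f.
Rounded to 3 significant figures: 168 mg.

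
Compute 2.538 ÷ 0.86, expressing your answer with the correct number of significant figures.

3.0

2.538 ÷ 0.86 = 2.9511627907…
Multiplication/division keeps the fewest significant figures: 2.538 → 4 s.f., 0.86 → 2 s.f.; limit is 2.
Rounded to 2 significant figures: 3.0.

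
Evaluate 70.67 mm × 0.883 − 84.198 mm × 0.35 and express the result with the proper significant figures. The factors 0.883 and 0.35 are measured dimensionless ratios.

33 mm

70.67 × 0.883 = 62.40161 → 62.4 mm (3 s.f., last digit at the 10^-1 place).
84.198 × 0.35 = 29.4693 → 29 mm (2 s.f., last digit at the 10^0 place).
Difference: 32.93231 mm; keep the coarser place, 10^0.
Result: 33 mm.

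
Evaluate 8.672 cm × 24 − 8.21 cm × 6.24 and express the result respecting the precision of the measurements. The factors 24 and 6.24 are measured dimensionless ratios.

8.672 × 24 = 208.128 → 2.1 × 10² cm (2 s.f., last digit at the 10^1 place).
8.21 × 6.24 = 51.2304 → 51.2 cm (3 s.f., last digit at the 10^-1 place).
Difference: 156.8976 cm; keep the coarser place, 10^1.
Result: 1.6 × 10² cm.

1.6 × 10² cm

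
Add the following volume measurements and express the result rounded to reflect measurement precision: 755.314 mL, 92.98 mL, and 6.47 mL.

755.314 mL + 92.98 mL + 6.47 mL = 854.764 mL.
Addition/subtraction keeps the fewest decimal places: 755.314 → 3 decimal places, 92.98 → 2 decimal places, 6.47 → 2 decimal places; limit is 2.
Rounded to 2 decimal places: 8.5476 × 10^2 mL.

8.5476 × 10^2 mL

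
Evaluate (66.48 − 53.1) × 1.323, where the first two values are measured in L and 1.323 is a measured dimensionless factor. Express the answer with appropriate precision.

17.7 L

66.48 L − 53.1 L = 13.38 L; the difference is limited to 1 decimal place (3 s.f.).
Carrying full precision, 13.38 × 1.323 = 17.70174 L; 1.323 has 4 s.f., so the result keeps min(3, 4) = 3 s.f.
Rounded to 3 significant figures: 17.7 L.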